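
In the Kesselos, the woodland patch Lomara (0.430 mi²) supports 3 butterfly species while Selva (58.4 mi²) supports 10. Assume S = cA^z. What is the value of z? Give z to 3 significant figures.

0.245

Taking logs: ln S = ln c + z ln A, so z = (ln S₂ − ln S₁)/(ln A₂ − ln A₁).
z = ln(10/3) / ln(58.4/0.43) = ln(3.333) / ln(135.8) = 1.2040 / 4.9113 = 0.2451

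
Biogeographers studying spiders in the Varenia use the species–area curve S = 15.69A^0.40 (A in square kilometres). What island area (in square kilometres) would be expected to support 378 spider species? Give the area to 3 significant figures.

2850 square kilometres

378 = 15.69 × A^0.4  ⇒  A^0.4 = 378/15.69 = 24.09
ln A = ln(24.09) / 0.4 = 3.1819 / 0.4 = 7.9547
A = e^7.9547 ≈ 2849 square kilometres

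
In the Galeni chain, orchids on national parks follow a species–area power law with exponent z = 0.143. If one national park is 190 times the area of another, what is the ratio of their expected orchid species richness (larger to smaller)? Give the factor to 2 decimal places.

2.12

S₂/S₁ = (A₂/A₁)^z = 190^0.143
ln(S₂/S₁) = 0.143 × ln 190 = 0.143 × 5.2470 = 0.7503
S₂/S₁ = e^0.7503 ≈ 2.118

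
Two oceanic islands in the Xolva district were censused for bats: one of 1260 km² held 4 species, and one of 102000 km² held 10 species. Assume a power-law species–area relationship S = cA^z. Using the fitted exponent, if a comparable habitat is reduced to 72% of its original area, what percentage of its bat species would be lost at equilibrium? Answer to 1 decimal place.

6.6%

z = ln(10/4) / ln(102000/1260) = 0.9163 / 4.3939 = 0.2085
S_new/S_old = (A_new/A_old)^z = 0.72^0.2085 = exp(0.2085 × -0.3285) = 0.9338
Fraction lost = 1 − 0.9338 = 0.06621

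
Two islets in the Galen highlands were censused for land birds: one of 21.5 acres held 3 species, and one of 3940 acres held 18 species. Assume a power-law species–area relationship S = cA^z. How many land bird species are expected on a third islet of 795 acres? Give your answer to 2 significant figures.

10

z = ln(18/3) / ln(3940/21.5) = 1.7918 / 5.2109 = 0.3438
c = 3 / 21.5^0.3438 = 3 / 2.872 = 1.045
S₃ = 1.045 × 795^0.3438 = 1.045 × 9.938 ≈ 10.38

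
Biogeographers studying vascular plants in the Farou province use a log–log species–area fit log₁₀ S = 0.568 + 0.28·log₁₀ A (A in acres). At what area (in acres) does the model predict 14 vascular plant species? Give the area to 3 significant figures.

14 = 3.698 × A^0.28  ⇒  A^0.28 = 14/3.698 = 3.786
ln A = ln(3.786) / 0.28 = 1.3312 / 0.28 = 4.7542
A = e^4.7542 ≈ 116.1 acres

116 acres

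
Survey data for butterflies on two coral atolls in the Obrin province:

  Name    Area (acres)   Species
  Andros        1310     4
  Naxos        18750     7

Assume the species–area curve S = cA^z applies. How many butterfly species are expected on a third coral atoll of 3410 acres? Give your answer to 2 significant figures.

z = ln(7/4) / ln(18750/1310) = 0.5596 / 2.6612 = 0.2103
c = 4 / 1310^0.2103 = 4 / 4.524 = 0.8842
S₃ = 0.8842 × 3410^0.2103 = 0.8842 × 5.532 ≈ 4.891

4.9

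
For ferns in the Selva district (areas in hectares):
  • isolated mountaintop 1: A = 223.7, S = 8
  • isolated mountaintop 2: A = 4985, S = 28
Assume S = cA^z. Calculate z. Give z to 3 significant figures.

0.404

Taking logs: ln S = ln c + z ln A, so z = (ln S₂ − ln S₁)/(ln A₂ − ln A₁).
z = ln(28/8) / ln(4985/223.7) = ln(3.5) / ln(22.28) = 1.2528 / 3.1039 = 0.4036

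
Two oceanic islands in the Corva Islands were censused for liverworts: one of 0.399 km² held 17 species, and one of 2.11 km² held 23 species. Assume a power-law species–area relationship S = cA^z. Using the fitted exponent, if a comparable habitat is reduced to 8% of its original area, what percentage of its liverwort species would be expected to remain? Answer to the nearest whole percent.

z = ln(23/17) / ln(2.11/0.399) = 0.3023 / 1.6655 = 0.1815
S_new/S_old = (A_new/A_old)^z = 0.08^0.1815 = exp(0.1815 × -2.5257) = 0.6323

63%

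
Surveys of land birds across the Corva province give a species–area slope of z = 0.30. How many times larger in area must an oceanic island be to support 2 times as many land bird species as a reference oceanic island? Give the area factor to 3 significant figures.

(A₂/A₁)^0.3 = 2, so A₂/A₁ = 2^(1/0.3) = 2^3.333
ln(A₂/A₁) = ln 2 / 0.3 = 0.6931 / 0.3 = 2.3105
A₂/A₁ = e^2.3105 ≈ 10.08

10.1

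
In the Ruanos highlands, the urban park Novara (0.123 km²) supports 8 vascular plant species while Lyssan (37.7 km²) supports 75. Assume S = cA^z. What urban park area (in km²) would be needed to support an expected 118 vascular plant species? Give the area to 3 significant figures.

z = ln(75/8) / ln(37.7/0.123) = 2.2380 / 5.7252 = 0.3909
c = 8 / 0.123^0.3909 = 8 / 0.4408 = 18.15
A = (118/18.15)^(1/0.3909) ⇒ ln A = ln(6.502)/0.3909 = 4.7890
A = e^4.7890 ≈ 120.2 km²

120 km²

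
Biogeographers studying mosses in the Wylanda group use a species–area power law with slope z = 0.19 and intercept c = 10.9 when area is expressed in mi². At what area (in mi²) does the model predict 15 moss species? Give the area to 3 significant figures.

15 = 10.9 × A^0.19  ⇒  A^0.19 = 15/10.9 = 1.376
ln A = ln(1.376) / 0.19 = 0.3193 / 0.19 = 1.6805
A = e^1.6805 ≈ 5.368 mi²

5.37 mi²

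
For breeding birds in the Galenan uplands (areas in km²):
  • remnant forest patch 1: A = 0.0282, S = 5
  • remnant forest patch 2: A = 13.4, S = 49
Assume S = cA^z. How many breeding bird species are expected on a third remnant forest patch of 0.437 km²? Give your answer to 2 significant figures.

z = ln(49/5) / ln(13.4/0.0282) = 2.2824 / 6.1637 = 0.3703
c = 5 / 0.0282^0.3703 = 5 / 0.2668 = 18.74
S₃ = 18.74 × 0.437^0.3703 = 18.74 × 0.736 ≈ 13.79

14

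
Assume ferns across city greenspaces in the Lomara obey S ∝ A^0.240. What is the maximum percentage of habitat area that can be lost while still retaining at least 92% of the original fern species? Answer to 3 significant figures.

Need (A_new/A_old)^0.24 = 0.92, so A_new/A_old = 0.92^(1/0.24) = 0.92^4.167
ln(A_new/A_old) = ln 0.92 / 0.24 = -0.0834 / 0.24 = -0.3474
A_new/A_old = e^-0.3474 ≈ 0.7065
Fraction that can be lost = 1 − 0.7065 = 0.2935

29.3%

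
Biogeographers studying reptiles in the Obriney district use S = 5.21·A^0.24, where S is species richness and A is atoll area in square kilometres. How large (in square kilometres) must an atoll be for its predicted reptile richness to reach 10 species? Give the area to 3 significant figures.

15.1 square kilometres

10 = 5.21 × A^0.24  ⇒  A^0.24 = 10/5.21 = 1.919
ln A = ln(1.919) / 0.24 = 0.6520 / 0.24 = 2.7167
A = e^2.7167 ≈ 15.13 square kilometres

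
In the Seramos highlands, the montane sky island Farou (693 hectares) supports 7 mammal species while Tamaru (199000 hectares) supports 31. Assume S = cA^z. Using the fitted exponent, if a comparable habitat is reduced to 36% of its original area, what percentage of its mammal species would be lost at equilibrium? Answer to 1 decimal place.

z = ln(31/7) / ln(199000/693) = 1.4881 / 5.6600 = 0.2629
S_new/S_old = (A_new/A_old)^z = 0.36^0.2629 = exp(0.2629 × -1.0217) = 0.7644
Fraction lost = 1 − 0.7644 = 0.2356

23.6%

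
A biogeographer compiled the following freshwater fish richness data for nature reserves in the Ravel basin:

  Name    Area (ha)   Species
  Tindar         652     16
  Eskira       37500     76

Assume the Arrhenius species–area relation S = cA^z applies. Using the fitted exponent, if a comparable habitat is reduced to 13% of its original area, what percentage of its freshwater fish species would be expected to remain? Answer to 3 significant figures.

z = ln(76/16) / ln(37500/652) = 1.5581 / 4.0521 = 0.3845
S_new/S_old = (A_new/A_old)^z = 0.13^0.3845 = exp(0.3845 × -2.0402) = 0.4563

45.6%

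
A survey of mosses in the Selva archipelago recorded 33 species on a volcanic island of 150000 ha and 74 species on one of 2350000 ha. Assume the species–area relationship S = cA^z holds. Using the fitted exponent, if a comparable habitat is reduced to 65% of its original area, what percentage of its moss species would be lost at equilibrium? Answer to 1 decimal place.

11.9%

z = ln(74/33) / ln(2350000/150000) = 0.8076 / 2.7515 = 0.2935
S_new/S_old = (A_new/A_old)^z = 0.65^0.2935 = exp(0.2935 × -0.4308) = 0.8812
Fraction lost = 1 − 0.8812 = 0.1188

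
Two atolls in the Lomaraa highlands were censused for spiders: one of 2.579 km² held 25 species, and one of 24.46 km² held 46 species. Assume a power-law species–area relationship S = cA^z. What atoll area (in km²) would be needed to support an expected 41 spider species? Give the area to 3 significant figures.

z = ln(46/25) / ln(24.46/2.579) = 0.6098 / 2.2496 = 0.2711
c = 25 / 2.579^0.2711 = 25 / 1.293 = 19.34
A = (41/19.34)^(1/0.2711) ⇒ ln A = ln(2.12)/0.2711 = 2.7725
A = e^2.7725 ≈ 16 km²

16.0 km²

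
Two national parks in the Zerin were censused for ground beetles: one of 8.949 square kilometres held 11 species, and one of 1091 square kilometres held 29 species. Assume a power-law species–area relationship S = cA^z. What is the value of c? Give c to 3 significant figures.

z = ln(S₂/S₁) / ln(A₂/A₁) = ln(29/11) / ln(1091/8.949) = 0.9694 / 4.8033 = 0.2018
c = S₁ / A₁^z = 11 / 8.949^0.2018 = 11 / 1.556 = 7.068

7.07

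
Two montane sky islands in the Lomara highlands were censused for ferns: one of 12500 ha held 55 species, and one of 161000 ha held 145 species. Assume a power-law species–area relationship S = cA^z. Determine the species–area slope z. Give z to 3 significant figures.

0.379

Taking logs: ln S = ln c + z ln A, so z = (ln S₂ − ln S₁)/(ln A₂ − ln A₁).
z = ln(145/55) / ln(161000/12500) = ln(2.636) / ln(12.88) = 0.9694 / 2.5557 = 0.3793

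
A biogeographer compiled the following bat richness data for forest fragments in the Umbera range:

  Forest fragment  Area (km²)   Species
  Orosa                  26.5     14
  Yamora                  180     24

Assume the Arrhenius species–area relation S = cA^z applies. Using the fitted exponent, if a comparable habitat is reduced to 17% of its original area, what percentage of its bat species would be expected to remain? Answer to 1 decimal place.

60.7%

z = ln(24/14) / ln(180/26.5) = 0.5390 / 1.9158 = 0.2813
S_new/S_old = (A_new/A_old)^z = 0.17^0.2813 = exp(0.2813 × -1.7720) = 0.6074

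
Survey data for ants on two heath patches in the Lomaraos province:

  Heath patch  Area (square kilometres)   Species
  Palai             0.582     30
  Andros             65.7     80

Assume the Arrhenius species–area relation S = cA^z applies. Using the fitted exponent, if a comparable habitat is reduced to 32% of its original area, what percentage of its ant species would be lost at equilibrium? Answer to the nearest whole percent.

z = ln(80/30) / ln(65.7/0.582) = 0.9808 / 4.7264 = 0.2075
S_new/S_old = (A_new/A_old)^z = 0.32^0.2075 = exp(0.2075 × -1.1394) = 0.7894
Fraction lost = 1 − 0.7894 = 0.2106

21%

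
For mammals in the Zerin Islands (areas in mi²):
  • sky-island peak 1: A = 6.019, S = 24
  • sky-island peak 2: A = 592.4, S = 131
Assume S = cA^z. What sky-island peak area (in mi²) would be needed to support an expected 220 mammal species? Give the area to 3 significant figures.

2410 mi²

z = ln(131/24) / ln(592.4/6.019) = 1.6971 / 4.5893 = 0.3698
c = 24 / 6.019^0.3698 = 24 / 1.942 = 12.36
A = (220/12.36)^(1/0.3698) ⇒ ln A = ln(17.8)/0.3698 = 7.7861
A = e^7.7861 ≈ 2407 mi²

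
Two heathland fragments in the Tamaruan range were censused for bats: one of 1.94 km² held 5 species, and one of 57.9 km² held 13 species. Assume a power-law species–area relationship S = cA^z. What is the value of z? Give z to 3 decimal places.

Taking logs: ln S = ln c + z ln A, so z = (ln S₂ − ln S₁)/(ln A₂ − ln A₁).
z = ln(13/5) / ln(57.9/1.94) = ln(2.6) / ln(29.85) = 0.9555 / 3.3960 = 0.2814

0.281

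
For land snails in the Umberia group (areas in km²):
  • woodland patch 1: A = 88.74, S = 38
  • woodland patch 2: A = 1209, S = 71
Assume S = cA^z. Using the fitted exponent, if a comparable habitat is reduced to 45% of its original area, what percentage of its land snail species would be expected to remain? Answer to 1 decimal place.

z = ln(71/38) / ln(1209/88.74) = 0.6251 / 2.6118 = 0.2393
S_new/S_old = (A_new/A_old)^z = 0.45^0.2393 = exp(0.2393 × -0.7985) = 0.826

82.6%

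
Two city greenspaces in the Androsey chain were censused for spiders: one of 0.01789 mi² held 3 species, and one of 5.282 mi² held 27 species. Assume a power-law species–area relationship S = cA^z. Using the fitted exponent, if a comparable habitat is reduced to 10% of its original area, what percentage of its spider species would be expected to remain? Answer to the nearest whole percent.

41%

z = ln(27/3) / ln(5.282/0.01789) = 2.1972 / 5.6878 = 0.3863
S_new/S_old = (A_new/A_old)^z = 0.1^0.3863 = exp(0.3863 × -2.3026) = 0.4109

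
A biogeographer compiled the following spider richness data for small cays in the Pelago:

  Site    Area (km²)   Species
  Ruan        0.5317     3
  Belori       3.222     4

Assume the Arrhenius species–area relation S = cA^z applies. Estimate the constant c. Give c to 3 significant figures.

3.32

z = ln(S₂/S₁) / ln(A₂/A₁) = ln(4/3) / ln(3.222/0.5317) = 0.2877 / 1.8017 = 0.1597
c = S₁ / A₁^z = 3 / 0.5317^0.1597 = 3 / 0.9041 = 3.318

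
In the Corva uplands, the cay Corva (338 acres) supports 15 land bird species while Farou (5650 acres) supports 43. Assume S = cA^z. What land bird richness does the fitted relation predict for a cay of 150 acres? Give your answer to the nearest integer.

11

z = ln(43/15) / ln(5650/338) = 1.0531 / 2.8164 = 0.3739
c = 15 / 338^0.3739 = 15 / 8.824 = 1.7
S₃ = 1.7 × 150^0.3739 = 1.7 × 6.512 ≈ 11.07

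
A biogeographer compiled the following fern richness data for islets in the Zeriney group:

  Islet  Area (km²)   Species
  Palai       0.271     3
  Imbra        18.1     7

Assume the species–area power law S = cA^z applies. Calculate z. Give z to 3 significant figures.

0.202

Taking logs: ln S = ln c + z ln A, so z = (ln S₂ − ln S₁)/(ln A₂ − ln A₁).
z = ln(7/3) / ln(18.1/0.271) = ln(2.333) / ln(66.79) = 0.8473 / 4.2015 = 0.2017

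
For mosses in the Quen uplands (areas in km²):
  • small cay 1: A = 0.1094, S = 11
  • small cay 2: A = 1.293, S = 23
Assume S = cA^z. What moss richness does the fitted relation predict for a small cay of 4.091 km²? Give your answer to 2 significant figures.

z = ln(23/11) / ln(1.293/0.1094) = 0.7376 / 2.4697 = 0.2987
c = 11 / 0.1094^0.2987 = 11 / 0.5164 = 21.3
S₃ = 21.3 × 4.091^0.2987 = 21.3 × 1.523 ≈ 32.44

32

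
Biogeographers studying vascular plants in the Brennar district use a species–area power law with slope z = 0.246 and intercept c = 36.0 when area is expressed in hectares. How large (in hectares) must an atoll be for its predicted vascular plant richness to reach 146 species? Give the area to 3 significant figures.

296 hectares

146 = 36 × A^0.246  ⇒  A^0.246 = 146/36 = 4.056
ln A = ln(4.056) / 0.246 = 1.4001 / 0.246 = 5.6914
A = e^5.6914 ≈ 296.3 hectares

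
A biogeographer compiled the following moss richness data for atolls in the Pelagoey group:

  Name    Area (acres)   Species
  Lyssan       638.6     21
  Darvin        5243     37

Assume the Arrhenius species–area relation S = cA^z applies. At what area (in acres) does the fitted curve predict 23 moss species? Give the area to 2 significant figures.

900 acres

z = ln(37/21) / ln(5243/638.6) = 0.5664 / 2.1054 = 0.2690
c = 21 / 638.6^0.2690 = 21 / 5.684 = 3.694
A = (23/3.694)^(1/0.2690) ⇒ ln A = ln(6.226)/0.2690 = 6.7974
A = e^6.7974 ≈ 895.5 acres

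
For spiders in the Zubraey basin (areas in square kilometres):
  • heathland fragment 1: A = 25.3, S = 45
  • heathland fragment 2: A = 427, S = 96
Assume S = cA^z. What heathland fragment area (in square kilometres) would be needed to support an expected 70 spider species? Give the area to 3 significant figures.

131 square kilometres

z = ln(96/45) / ln(427/25.3) = 0.7577 / 2.8260 = 0.2681
c = 45 / 25.3^0.2681 = 45 / 2.378 = 18.92
A = (70/18.92)^(1/0.2681) ⇒ ln A = ln(3.699)/0.2681 = 4.8787
A = e^4.8787 ≈ 131.5 square kilometres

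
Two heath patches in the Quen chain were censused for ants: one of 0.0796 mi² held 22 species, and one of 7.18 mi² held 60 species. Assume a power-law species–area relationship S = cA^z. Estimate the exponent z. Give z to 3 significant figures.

0.223

Taking logs: ln S = ln c + z ln A, so z = (ln S₂ − ln S₁)/(ln A₂ − ln A₁).
z = ln(60/22) / ln(7.18/0.0796) = ln(2.727) / ln(90.2) = 1.0033 / 4.5020 = 0.2229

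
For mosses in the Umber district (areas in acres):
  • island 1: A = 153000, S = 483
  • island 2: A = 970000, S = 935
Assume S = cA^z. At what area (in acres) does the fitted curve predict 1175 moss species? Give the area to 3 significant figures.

1840000 acres

z = ln(935/483) / ln(970000/153000) = 0.6605 / 1.8469 = 0.3577
c = 483 / 153000^0.3577 = 483 / 71.5 = 6.755
A = (1175/6.755)^(1/0.3577) ⇒ ln A = ln(173.9)/0.3577 = 14.4239
A = e^14.4239 ≈ 1837430 acres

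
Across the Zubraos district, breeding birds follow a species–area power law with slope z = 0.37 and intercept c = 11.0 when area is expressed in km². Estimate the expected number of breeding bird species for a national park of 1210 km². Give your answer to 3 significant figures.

152

S = 11 × 1210^0.37 = 11 × 13.82 ≈ 152.1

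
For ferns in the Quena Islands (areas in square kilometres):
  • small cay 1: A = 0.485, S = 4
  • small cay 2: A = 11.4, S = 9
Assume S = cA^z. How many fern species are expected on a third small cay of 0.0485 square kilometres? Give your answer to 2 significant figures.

z = ln(9/4) / ln(11.4/0.485) = 0.8109 / 3.1572 = 0.2568
c = 4 / 0.485^0.2568 = 4 / 0.8304 = 4.817
S₃ = 4.817 × 0.0485^0.2568 = 4.817 × 0.4597 ≈ 2.214

2.2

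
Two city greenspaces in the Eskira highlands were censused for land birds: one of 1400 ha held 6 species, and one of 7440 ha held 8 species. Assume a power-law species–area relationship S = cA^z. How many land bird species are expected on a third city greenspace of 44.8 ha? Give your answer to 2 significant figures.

z = ln(8/6) / ln(7440/1400) = 0.2877 / 1.6704 = 0.1722
c = 6 / 1400^0.1722 = 6 / 3.482 = 1.723
S₃ = 1.723 × 44.8^0.1722 = 1.723 × 1.925 ≈ 3.317

3.3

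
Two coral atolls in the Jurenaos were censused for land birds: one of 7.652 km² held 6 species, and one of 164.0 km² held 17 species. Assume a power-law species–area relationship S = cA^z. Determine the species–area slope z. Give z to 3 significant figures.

0.340

Taking logs: ln S = ln c + z ln A, so z = (ln S₂ − ln S₁)/(ln A₂ − ln A₁).
z = ln(17/6) / ln(164/7.652) = ln(2.833) / ln(21.43) = 1.0415 / 3.0649 = 0.3398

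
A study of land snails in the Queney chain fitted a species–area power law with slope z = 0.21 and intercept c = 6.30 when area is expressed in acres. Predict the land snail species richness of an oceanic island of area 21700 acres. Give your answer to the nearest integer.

51

S = 6.3 × 21700^0.21
ln S = ln 6.3 + 0.21 × ln 21700 = 1.8405 + 0.21 × 9.9851 = 3.9374
S = e^3.9374 ≈ 51.29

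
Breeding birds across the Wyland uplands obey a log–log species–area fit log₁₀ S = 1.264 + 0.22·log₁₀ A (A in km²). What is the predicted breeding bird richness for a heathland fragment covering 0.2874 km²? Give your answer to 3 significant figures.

S = 18.37 × 0.2874^0.22
ln S = ln 18.37 + 0.22 × ln 0.2874 = 2.9105 + 0.22 × -1.2469 = 2.6362
S = e^2.6362 ≈ 13.96

14.0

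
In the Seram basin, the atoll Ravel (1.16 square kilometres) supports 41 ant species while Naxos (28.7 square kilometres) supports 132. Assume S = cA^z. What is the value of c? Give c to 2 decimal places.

38.84

z = ln(S₂/S₁) / ln(A₂/A₁) = ln(132/41) / ln(28.7/1.16) = 1.1692 / 3.2085 = 0.3644
c = S₁ / A₁^z = 41 / 1.16^0.3644 = 41 / 1.056 = 38.84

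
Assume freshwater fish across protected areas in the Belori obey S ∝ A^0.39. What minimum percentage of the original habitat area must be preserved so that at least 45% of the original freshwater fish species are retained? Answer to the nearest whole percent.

Need (A_new/A_old)^0.39 = 0.45, so A_new/A_old = 0.45^(1/0.39) = 0.45^2.564
ln(A_new/A_old) = ln 0.45 / 0.39 = -0.7985 / 0.39 = -2.0475
A_new/A_old = e^-2.0475 ≈ 0.1291

13%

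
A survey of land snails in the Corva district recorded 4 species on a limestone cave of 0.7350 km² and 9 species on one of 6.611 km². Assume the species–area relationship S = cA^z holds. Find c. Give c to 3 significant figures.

z = ln(S₂/S₁) / ln(A₂/A₁) = ln(9/4) / ln(6.611/0.735) = 0.8109 / 2.1966 = 0.3692
c = S₁ / A₁^z = 4 / 0.735^0.3692 = 4 / 0.8926 = 4.481

4.48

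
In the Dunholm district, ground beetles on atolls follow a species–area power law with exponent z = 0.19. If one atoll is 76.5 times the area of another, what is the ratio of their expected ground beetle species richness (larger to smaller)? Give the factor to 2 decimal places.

2.28

S₂/S₁ = (A₂/A₁)^z = 76.5^0.19
ln(S₂/S₁) = 0.19 × ln 76.5 = 0.19 × 4.3373 = 0.8241
S₂/S₁ = e^0.8241 ≈ 2.28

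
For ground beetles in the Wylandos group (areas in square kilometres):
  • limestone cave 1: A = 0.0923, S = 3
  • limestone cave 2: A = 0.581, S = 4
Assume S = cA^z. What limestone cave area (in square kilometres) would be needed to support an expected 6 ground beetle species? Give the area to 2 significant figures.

7.8 square kilometres

z = ln(4/3) / ln(0.581/0.0923) = 0.2877 / 1.8397 = 0.1564
c = 3 / 0.0923^0.1564 = 3 / 0.6889 = 4.354
A = (6/4.354)^(1/0.1564) ⇒ ln A = ln(1.378)/0.1564 = 2.0499
A = e^2.0499 ≈ 7.767 square kilometres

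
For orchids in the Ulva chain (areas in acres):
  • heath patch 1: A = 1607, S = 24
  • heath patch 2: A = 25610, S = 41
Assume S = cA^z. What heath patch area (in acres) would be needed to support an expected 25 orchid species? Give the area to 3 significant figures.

1980 acres

z = ln(41/24) / ln(25610/1607) = 0.5355 / 2.7686 = 0.1934
c = 24 / 1607^0.1934 = 24 / 4.17 = 5.756
A = (25/5.756)^(1/0.1934) ⇒ ln A = ln(4.344)/0.1934 = 7.5932
A = e^7.5932 ≈ 1985 acres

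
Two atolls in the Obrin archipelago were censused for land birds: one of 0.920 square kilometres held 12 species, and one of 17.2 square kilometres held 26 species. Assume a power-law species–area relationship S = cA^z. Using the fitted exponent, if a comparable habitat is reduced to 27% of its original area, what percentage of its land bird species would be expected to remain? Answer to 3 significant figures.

70.8%

z = ln(26/12) / ln(17.2/0.92) = 0.7732 / 2.9283 = 0.2640
S_new/S_old = (A_new/A_old)^z = 0.27^0.2640 = exp(0.2640 × -1.3093) = 0.7077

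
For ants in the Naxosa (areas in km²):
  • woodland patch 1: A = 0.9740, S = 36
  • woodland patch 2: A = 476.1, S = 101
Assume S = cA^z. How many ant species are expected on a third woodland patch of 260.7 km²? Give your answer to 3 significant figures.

91.4

z = ln(101/36) / ln(476.1/0.974) = 1.0316 / 6.1920 = 0.1666
c = 36 / 0.974^0.1666 = 36 / 0.9956 = 36.16
S₃ = 36.16 × 260.7^0.1666 = 36.16 × 2.527 ≈ 91.36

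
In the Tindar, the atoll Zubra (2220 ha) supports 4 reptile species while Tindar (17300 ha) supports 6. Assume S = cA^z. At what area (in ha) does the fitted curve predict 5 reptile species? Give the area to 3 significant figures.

6870 ha

z = ln(6/4) / ln(17300/2220) = 0.4055 / 2.0532 = 0.1975
c = 4 / 2220^0.1975 = 4 / 4.58 = 0.8734
A = (5/0.8734)^(1/0.1975) ⇒ ln A = ln(5.725)/0.1975 = 8.8352
A = e^8.8352 ≈ 6872 ha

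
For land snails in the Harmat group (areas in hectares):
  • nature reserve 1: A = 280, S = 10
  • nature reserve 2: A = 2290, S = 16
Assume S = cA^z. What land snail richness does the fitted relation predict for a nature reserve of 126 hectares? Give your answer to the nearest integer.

z = ln(16/10) / ln(2290/280) = 0.4700 / 2.1015 = 0.2236
c = 10 / 280^0.2236 = 10 / 3.526 = 2.836
S₃ = 2.836 × 126^0.2236 = 2.836 × 2.949 ≈ 8.365

8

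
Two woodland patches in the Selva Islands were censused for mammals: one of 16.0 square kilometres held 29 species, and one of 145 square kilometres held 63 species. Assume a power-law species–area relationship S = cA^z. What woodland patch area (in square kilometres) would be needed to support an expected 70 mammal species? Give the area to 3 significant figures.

z = ln(63/29) / ln(145/16) = 0.7758 / 2.2041 = 0.3520
c = 29 / 16^0.3520 = 29 / 2.654 = 10.93
A = (70/10.93)^(1/0.3520) ⇒ ln A = ln(6.405)/0.3520 = 5.2761
A = e^5.2761 ≈ 195.6 square kilometres

196 square kilometres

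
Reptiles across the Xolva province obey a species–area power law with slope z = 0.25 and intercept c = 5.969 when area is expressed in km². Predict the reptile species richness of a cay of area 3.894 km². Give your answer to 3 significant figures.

S = 5.969 × 3.894^0.25 = 5.969 × 1.405 ≈ 8.385

8.38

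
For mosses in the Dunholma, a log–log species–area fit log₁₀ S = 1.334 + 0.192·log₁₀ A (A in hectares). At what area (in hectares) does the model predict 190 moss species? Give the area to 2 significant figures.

83000 hectares

190 = 21.58 × A^0.192  ⇒  A^0.192 = 190/21.58 = 8.805
ln A = ln(8.805) / 0.192 = 2.1754 / 0.192 = 11.3301
A = e^11.3301 ≈ 83290 hectares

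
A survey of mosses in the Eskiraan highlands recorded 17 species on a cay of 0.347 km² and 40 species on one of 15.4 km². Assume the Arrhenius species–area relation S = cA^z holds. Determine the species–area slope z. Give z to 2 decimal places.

Taking logs: ln S = ln c + z ln A, so z = (ln S₂ − ln S₁)/(ln A₂ − ln A₁).
z = ln(40/17) / ln(15.4/0.347) = ln(2.353) / ln(44.38) = 0.8557 / 3.7928 = 0.2256

0.23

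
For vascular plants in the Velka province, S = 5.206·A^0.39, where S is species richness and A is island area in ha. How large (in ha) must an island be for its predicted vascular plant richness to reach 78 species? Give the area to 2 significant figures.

1000 ha

78 = 5.206 × A^0.39  ⇒  A^0.39 = 78/5.206 = 14.98
ln A = ln(14.98) / 0.39 = 2.7069 / 0.39 = 6.9408
A = e^6.9408 ≈ 1034 ha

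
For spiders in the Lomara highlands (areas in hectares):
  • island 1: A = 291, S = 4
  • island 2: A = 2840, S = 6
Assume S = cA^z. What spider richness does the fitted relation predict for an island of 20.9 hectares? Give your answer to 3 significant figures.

2.50

z = ln(6/4) / ln(2840/291) = 0.4055 / 2.2782 = 0.1780
c = 4 / 291^0.1780 = 4 / 2.745 = 1.457
S₃ = 1.457 × 20.9^0.1780 = 1.457 × 1.718 ≈ 2.503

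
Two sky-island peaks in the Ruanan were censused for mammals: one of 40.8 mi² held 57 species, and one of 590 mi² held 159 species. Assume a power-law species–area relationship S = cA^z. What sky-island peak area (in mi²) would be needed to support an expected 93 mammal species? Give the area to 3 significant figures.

z = ln(159/57) / ln(590/40.8) = 1.0259 / 2.6714 = 0.3840
c = 57 / 40.8^0.3840 = 57 / 4.154 = 13.72
A = (93/13.72)^(1/0.3840) ⇒ ln A = ln(6.778)/0.3840 = 4.9835
A = e^4.9835 ≈ 146 mi²

146 mi²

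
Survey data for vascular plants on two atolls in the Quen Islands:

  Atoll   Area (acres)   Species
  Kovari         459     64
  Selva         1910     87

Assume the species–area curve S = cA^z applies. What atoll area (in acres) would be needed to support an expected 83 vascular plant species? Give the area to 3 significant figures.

1530 acres

z = ln(87/64) / ln(1910/459) = 0.3070 / 1.4258 = 0.2153
c = 64 / 459^0.2153 = 64 / 3.743 = 17.1
A = (83/17.1)^(1/0.2153) ⇒ ln A = ln(4.854)/0.2153 = 7.3363
A = e^7.3363 ≈ 1535 acres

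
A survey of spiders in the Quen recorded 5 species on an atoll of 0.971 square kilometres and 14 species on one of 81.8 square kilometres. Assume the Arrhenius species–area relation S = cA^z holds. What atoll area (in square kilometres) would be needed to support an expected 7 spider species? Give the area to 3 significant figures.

z = ln(14/5) / ln(81.8/0.971) = 1.0296 / 4.4337 = 0.2322
c = 5 / 0.971^0.2322 = 5 / 0.9932 = 5.034
A = (7/5.034)^(1/0.2322) ⇒ ln A = ln(1.39)/0.2322 = 1.4195
A = e^1.4195 ≈ 4.135 square kilometres

4.13 square kilometres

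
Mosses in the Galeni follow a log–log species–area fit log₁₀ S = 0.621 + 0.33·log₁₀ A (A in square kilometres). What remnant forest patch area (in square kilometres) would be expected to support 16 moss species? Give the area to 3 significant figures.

16 = 4.178 × A^0.33  ⇒  A^0.33 = 16/4.178 = 3.829
ln A = ln(3.829) / 0.33 = 1.3427 / 0.33 = 4.0687
A = e^4.0687 ≈ 58.48 square kilometres

58.5 square kilometres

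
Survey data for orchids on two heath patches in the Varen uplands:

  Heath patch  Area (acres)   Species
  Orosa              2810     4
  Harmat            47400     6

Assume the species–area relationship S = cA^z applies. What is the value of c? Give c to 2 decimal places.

z = ln(S₂/S₁) / ln(A₂/A₁) = ln(6/4) / ln(47400/2810) = 0.4055 / 2.8254 = 0.1435
c = S₁ / A₁^z = 4 / 2810^0.1435 = 4 / 3.125 = 1.28

1.28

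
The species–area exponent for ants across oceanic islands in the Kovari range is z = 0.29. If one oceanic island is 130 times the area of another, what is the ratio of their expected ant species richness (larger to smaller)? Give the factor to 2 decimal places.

4.10

S₂/S₁ = (A₂/A₁)^z = 130^0.29
ln(S₂/S₁) = 0.29 × ln 130 = 0.29 × 4.8675 = 1.4116
S₂/S₁ = e^1.4116 ≈ 4.102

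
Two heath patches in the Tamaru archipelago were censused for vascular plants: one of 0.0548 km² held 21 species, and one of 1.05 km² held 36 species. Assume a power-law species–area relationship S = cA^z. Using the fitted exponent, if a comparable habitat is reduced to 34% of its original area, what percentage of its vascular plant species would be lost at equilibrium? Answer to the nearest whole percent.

18%

z = ln(36/21) / ln(1.05/0.0548) = 0.5390 / 2.9529 = 0.1825
S_new/S_old = (A_new/A_old)^z = 0.34^0.1825 = exp(0.1825 × -1.0788) = 0.8213
Fraction lost = 1 − 0.8213 = 0.1787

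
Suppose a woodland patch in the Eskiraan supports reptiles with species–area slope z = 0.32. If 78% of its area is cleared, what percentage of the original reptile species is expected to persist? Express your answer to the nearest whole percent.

62%

S_new/S_old = (A_new/A_old)^z = 0.22^0.32
= exp(0.32 × ln 0.22) = exp(0.32 × -1.5141) = exp(-0.4845) ≈ 0.616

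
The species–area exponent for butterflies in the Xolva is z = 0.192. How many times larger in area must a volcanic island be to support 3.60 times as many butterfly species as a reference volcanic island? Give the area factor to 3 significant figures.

790

(A₂/A₁)^0.192 = 3.6, so A₂/A₁ = 3.6^(1/0.192) = 3.6^5.208
ln(A₂/A₁) = ln 3.6 / 0.192 = 1.2809 / 0.192 = 6.6715
A₂/A₁ = e^6.6715 ≈ 789.6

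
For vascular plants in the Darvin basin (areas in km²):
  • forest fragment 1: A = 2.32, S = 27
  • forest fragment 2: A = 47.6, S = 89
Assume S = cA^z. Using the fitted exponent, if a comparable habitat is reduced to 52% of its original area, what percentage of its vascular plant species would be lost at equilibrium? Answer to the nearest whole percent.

z = ln(89/27) / ln(47.6/2.32) = 1.1928 / 3.0213 = 0.3948
S_new/S_old = (A_new/A_old)^z = 0.52^0.3948 = exp(0.3948 × -0.6539) = 0.7725
Fraction lost = 1 − 0.7725 = 0.2275

23%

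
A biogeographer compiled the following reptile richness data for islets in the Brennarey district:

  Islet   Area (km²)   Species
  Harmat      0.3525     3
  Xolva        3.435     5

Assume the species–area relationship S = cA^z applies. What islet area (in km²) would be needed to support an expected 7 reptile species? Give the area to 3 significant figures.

15.4 km²

z = ln(5/3) / ln(3.435/0.3525) = 0.5108 / 2.2767 = 0.2244
c = 3 / 0.3525^0.2244 = 3 / 0.7914 = 3.791
A = (7/3.791)^(1/0.2244) ⇒ ln A = ln(1.847)/0.2244 = 2.7337
A = e^2.7337 ≈ 15.39 km²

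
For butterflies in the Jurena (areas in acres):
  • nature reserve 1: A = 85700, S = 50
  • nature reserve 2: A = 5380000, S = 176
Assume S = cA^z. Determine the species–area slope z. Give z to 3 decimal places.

0.304

Taking logs: ln S = ln c + z ln A, so z = (ln S₂ − ln S₁)/(ln A₂ − ln A₁).
z = ln(176/50) / ln(5380000/85700) = ln(3.52) / ln(62.78) = 1.2585 / 4.1396 = 0.3040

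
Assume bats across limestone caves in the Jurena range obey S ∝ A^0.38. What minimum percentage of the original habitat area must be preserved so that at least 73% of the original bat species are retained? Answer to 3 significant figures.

43.7%

Need (A_new/A_old)^0.38 = 0.73, so A_new/A_old = 0.73^(1/0.38) = 0.73^2.632
ln(A_new/A_old) = ln 0.73 / 0.38 = -0.3147 / 0.38 = -0.8282
A_new/A_old = e^-0.8282 ≈ 0.4368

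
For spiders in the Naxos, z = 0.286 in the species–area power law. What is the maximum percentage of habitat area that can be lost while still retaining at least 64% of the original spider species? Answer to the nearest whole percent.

79%

Need (A_new/A_old)^0.286 = 0.64, so A_new/A_old = 0.64^(1/0.286) = 0.64^3.497
ln(A_new/A_old) = ln 0.64 / 0.286 = -0.4463 / 0.286 = -1.5604
A_new/A_old = e^-1.5604 ≈ 0.21
Fraction that can be lost = 1 − 0.21 = 0.79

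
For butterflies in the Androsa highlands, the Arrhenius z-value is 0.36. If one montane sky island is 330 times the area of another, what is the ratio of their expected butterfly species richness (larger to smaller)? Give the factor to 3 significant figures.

8.07

S₂/S₁ = (A₂/A₁)^z = 330^0.36
ln(S₂/S₁) = 0.36 × ln 330 = 0.36 × 5.7991 = 2.0877
S₂/S₁ = e^2.0877 ≈ 8.066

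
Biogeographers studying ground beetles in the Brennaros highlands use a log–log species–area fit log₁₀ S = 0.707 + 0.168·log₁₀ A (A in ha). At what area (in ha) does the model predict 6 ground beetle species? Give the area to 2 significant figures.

6 = 5.093 × A^0.168  ⇒  A^0.168 = 6/5.093 = 1.178
ln A = ln(1.178) / 0.168 = 0.1638 / 0.168 = 0.9752
A = e^0.9752 ≈ 2.652 ha

2.7 ha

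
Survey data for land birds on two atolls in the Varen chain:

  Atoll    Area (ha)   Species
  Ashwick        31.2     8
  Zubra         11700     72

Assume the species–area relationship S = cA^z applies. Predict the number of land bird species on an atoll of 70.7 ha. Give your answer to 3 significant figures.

z = ln(72/8) / ln(11700/31.2) = 2.1972 / 5.9269 = 0.3707
c = 8 / 31.2^0.3707 = 8 / 3.58 = 2.234
S₃ = 2.234 × 70.7^0.3707 = 2.234 × 4.849 ≈ 10.83

10.8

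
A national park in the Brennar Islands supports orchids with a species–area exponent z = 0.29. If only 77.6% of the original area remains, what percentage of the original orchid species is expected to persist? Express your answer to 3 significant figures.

S_new/S_old = (A_new/A_old)^z = 0.776^0.29
= exp(0.29 × ln 0.776) = exp(0.29 × -0.2536) = exp(-0.0735) ≈ 0.9291

92.9%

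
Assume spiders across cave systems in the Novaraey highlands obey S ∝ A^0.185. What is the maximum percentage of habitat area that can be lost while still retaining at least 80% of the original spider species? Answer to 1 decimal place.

70.1%

Need (A_new/A_old)^0.185 = 0.8, so A_new/A_old = 0.8^(1/0.185) = 0.8^5.405
ln(A_new/A_old) = ln 0.8 / 0.185 = -0.2231 / 0.185 = -1.2062
A_new/A_old = e^-1.2062 ≈ 0.2993
Fraction that can be lost = 1 − 0.2993 = 0.7007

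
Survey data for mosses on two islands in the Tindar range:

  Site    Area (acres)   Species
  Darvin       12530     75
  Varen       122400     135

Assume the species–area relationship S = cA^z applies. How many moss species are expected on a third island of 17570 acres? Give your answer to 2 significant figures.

z = ln(135/75) / ln(122400/12530) = 0.5878 / 2.2792 = 0.2579
c = 75 / 12530^0.2579 = 75 / 11.4 = 6.58
S₃ = 6.58 × 17570^0.2579 = 6.58 × 12.44 ≈ 81.83

82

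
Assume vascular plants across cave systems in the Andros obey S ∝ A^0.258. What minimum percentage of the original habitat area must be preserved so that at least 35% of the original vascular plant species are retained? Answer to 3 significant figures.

1.71%

Need (A_new/A_old)^0.258 = 0.35, so A_new/A_old = 0.35^(1/0.258) = 0.35^3.876
ln(A_new/A_old) = ln 0.35 / 0.258 = -1.0498 / 0.258 = -4.0691
A_new/A_old = e^-4.0691 ≈ 0.01709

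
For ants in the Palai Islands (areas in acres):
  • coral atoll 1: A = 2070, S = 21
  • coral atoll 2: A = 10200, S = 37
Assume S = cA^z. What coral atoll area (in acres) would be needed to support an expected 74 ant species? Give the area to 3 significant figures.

z = ln(37/21) / ln(10200/2070) = 0.5664 / 1.5948 = 0.3551
c = 21 / 2070^0.3551 = 21 / 15.05 = 1.395
A = (74/1.395)^(1/0.3551) ⇒ ln A = ln(53.05)/0.3551 = 11.1819
A = e^11.1819 ≈ 71818 acres

71800 acres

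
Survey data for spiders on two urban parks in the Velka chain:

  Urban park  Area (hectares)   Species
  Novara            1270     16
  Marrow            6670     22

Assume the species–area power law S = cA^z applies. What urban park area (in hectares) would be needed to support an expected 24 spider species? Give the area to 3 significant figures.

10500 hectares

z = ln(22/16) / ln(6670/1270) = 0.3185 / 1.6586 = 0.1920
c = 16 / 1270^0.1920 = 16 / 3.944 = 4.057
A = (24/4.057)^(1/0.1920) ⇒ ln A = ln(5.916)/0.1920 = 9.2586
A = e^9.2586 ≈ 10494 hectares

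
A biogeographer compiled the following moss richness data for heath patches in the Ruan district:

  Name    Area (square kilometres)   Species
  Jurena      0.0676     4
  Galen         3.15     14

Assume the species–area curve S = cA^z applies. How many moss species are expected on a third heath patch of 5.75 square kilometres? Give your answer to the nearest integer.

17

z = ln(14/4) / ln(3.15/0.0676) = 1.2528 / 3.8415 = 0.3261
c = 4 / 0.0676^0.3261 = 4 / 0.4154 = 9.63
S₃ = 9.63 × 5.75^0.3261 = 9.63 × 1.769 ≈ 17.04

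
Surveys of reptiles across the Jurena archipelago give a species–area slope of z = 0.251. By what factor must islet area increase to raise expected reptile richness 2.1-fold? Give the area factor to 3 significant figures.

19.2

(A₂/A₁)^0.251 = 2.1, so A₂/A₁ = 2.1^(1/0.251) = 2.1^3.984
ln(A₂/A₁) = ln 2.1 / 0.251 = 0.7419 / 0.251 = 2.9559
A₂/A₁ = e^2.9559 ≈ 19.22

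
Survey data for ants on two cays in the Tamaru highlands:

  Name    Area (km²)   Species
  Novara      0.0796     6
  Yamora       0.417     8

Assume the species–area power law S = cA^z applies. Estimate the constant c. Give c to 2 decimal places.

z = ln(S₂/S₁) / ln(A₂/A₁) = ln(8/6) / ln(0.417/0.0796) = 0.2877 / 1.6561 = 0.1737
c = S₁ / A₁^z = 6 / 0.0796^0.1737 = 6 / 0.6443 = 9.313

9.31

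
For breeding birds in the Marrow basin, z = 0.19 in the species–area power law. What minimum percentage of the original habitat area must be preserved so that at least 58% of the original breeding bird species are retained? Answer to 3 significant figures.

5.69%

Need (A_new/A_old)^0.19 = 0.58, so A_new/A_old = 0.58^(1/0.19) = 0.58^5.263
ln(A_new/A_old) = ln 0.58 / 0.19 = -0.5447 / 0.19 = -2.8670
A_new/A_old = e^-2.8670 ≈ 0.05687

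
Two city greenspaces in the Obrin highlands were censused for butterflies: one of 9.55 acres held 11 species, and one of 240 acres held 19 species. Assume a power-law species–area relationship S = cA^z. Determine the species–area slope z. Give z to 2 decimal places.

Taking logs: ln S = ln c + z ln A, so z = (ln S₂ − ln S₁)/(ln A₂ − ln A₁).
z = ln(19/11) / ln(240/9.55) = ln(1.727) / ln(25.13) = 0.5465 / 3.2241 = 0.1695

0.17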